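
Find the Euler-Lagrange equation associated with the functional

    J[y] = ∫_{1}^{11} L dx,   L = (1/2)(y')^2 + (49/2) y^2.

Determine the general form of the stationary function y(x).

The Lagrangian is L = (1/2)(y')^2 + (49/2) y^2.
∂L/∂y = 49y.
∂L/∂y' = y'.
The Euler-Lagrange equation d/dx(∂L/∂y') − ∂L/∂y = 0 becomes:
    y'' - 49 y = 0
General solution: y(x) = A e^(7x) + B e^(-7x), where A and B are arbitrary constants fixed by the endpoint conditions.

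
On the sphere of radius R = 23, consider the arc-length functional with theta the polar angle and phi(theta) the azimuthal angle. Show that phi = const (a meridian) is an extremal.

On the sphere of radius R = 23 with spherical coordinates (θ, φ), the induced metric is
    ds^2 = 529(dθ^2 + sin^2(θ) dφ^2).
Using θ as the parameter, the arc-length functional becomes
    J[φ] = ∫ 23 sqrt(1 + sin^2(θ) (dφ/dθ)^2) dθ.
So L = 23 sqrt(1 + sin^2(θ) φ'^2). Compute
    ∂L/∂φ = 0  (L has no explicit φ dependence),
    ∂L/∂φ' = 23 sin^2(θ) φ' / sqrt(1 + sin^2(θ) φ'^2).
For the candidate φ(θ) = c (constant), φ' = 0, so ∂L/∂φ' evaluated along the candidate vanishes, and ∂L/∂φ is identically zero. Hence
    d/dθ(∂L/∂φ') − ∂L/∂φ = 0
is satisfied. Therefore meridians φ = const are extremals of arc length — they are geodesics on the sphere.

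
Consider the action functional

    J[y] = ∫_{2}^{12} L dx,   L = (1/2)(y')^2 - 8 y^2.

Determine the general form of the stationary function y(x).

The Lagrangian is L = (1/2)(y')^2 - 8 y^2.
∂L/∂y = -16y.
∂L/∂y' = y'.
The Euler-Lagrange equation d/dx(∂L/∂y') − ∂L/∂y = 0 becomes:
    y'' + 16 y = 0
General solution: y(x) = A sin(4x) + B cos(4x), where A and B are arbitrary constants fixed by the endpoint conditions.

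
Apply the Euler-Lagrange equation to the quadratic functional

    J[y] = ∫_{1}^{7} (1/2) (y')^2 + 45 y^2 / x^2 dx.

The Lagrangian is L = (1/2) (y')^2 + 45 y^2 / x^2.
Compute ∂L/∂y = 90y/x^2, ∂L/∂y' = y'.
The Euler-Lagrange equation d/dx(∂L/∂y') − ∂L/∂y = 0 reduces to
    y'' − 90/x^2 · y = 0  (x > 0).
Its general solution is
    y(x) = A x^10 + B x^(-9),
with A, B fixed by the endpoint conditions.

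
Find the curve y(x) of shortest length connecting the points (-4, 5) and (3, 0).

Arc-length functional: J[y] = ∫ sqrt(1 + (y')^2) dx.
Lagrangian L = sqrt(1 + (y')^2) has no explicit y dependence, so ∂L/∂y = 0 and the Euler-Lagrange equation gives
    d/dx( y' / sqrt(1 + (y')^2) ) = 0  ⇒  y' / sqrt(1 + (y')^2) = const.
Hence y' is constant, so y(x) is affine.
Fitting the endpoints (-4, 5) and (3, 0):
    slope m = (0 − 5) / (3 − (-4)) = -5/7,
    intercept c = 5 − m·(-4) = 15/7.
Extremal: y(x) = (-5/7) x + 15/7.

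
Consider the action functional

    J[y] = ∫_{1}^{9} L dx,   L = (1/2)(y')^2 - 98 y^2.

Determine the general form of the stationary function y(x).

The Lagrangian is L = (1/2)(y')^2 - 98 y^2.
∂L/∂y = -196y.
∂L/∂y' = y'.
The Euler-Lagrange equation d/dx(∂L/∂y') − ∂L/∂y = 0 becomes:
    y'' + 196 y = 0
General solution: y(x) = A sin(14x) + B cos(14x), where A and B are arbitrary constants fixed by the endpoint conditions.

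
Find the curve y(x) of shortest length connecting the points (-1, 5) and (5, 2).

Arc-length functional: J[y] = ∫ sqrt(1 + (y')^2) dx.
Lagrangian L = sqrt(1 + (y')^2) has no explicit y dependence, so ∂L/∂y = 0 and the Euler-Lagrange equation gives
    d/dx( y' / sqrt(1 + (y')^2) ) = 0  ⇒  y' / sqrt(1 + (y')^2) = const.
Hence y' is constant, so y(x) is affine.
Fitting the endpoints (-1, 5) and (5, 2):
    slope m = (2 − 5) / (5 − (-1)) = -1/2,
    intercept c = 5 − m·(-1) = 9/2.
Extremal: y(x) = (-1/2) x + 9/2.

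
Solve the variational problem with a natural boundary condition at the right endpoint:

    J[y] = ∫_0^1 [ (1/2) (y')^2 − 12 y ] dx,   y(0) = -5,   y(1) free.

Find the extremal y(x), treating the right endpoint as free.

The Lagrangian L = (1/2) (y')^2 − 12 y gives
    ∂L/∂y = −12,   ∂L/∂y' = y'.
Euler-Lagrange: d/dx(y') − (−12) = 0, i.e. y'' + 12 = 0, so
    y(x) = −(12/2) x^2 + C1 x + C2.
Fixed left endpoint y(0) = -5 ⇒ C2 = -5.
The right endpoint x = 1 is free, so the natural (transversality) condition is ∂L/∂y' |_{x=1} = 0, i.e. y'(1) = 0.
Compute y'(x) = −12 x + C1, so y'(1) = −12 + C1 = 0 ⇒ C1 = 12.
Therefore the extremal is
    y(x) = −6 x^2 + 12 x − 5.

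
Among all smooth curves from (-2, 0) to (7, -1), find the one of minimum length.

Arc-length functional: J[y] = ∫ sqrt(1 + (y')^2) dx.
Lagrangian L = sqrt(1 + (y')^2) has no explicit y dependence, so ∂L/∂y = 0 and the Euler-Lagrange equation gives
    d/dx( y' / sqrt(1 + (y')^2) ) = 0  ⇒  y' / sqrt(1 + (y')^2) = const.
Hence y' is constant, so y(x) is affine.
Fitting the endpoints (-2, 0) and (7, -1):
    slope m = ((-1) − 0) / (7 − (-2)) = -1/9,
    intercept c = 0 − m·(-2) = -2/9.
Extremal: y(x) = (-1/9) x - 2/9.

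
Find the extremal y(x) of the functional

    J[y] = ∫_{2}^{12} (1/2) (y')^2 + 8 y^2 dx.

The Lagrangian is L = (1/2) (y')^2 + 8 y^2.
Compute ∂L/∂y = 16y, ∂L/∂y' = y'.
The Euler-Lagrange equation d/dx(∂L/∂y') − ∂L/∂y = 0 reduces to
    y'' − 16 y = 0.
Its general solution is
    y(x) = A e^(4x) + B e^(−4x),
with A, B fixed by the endpoint conditions.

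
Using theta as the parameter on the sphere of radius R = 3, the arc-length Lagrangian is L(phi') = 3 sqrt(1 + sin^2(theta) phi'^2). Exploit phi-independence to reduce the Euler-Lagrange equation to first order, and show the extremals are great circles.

On the sphere of radius R = 3 with spherical coordinates (θ, φ), the induced metric is
    ds^2 = 9(dθ^2 + sin^2(θ) dφ^2).
Parameterise by θ; the arc-length functional is
    J[φ] = ∫ 3 sqrt(1 + sin^2(θ) (dφ/dθ)^2) dθ,
so L = 3 sqrt(1 + sin^2(θ) φ'^2). Compute
    ∂L/∂φ = 0  (L has no explicit φ dependence),
    ∂L/∂φ' = 3 sin^2(θ) φ' / sqrt(1 + sin^2(θ) φ'^2).
Since ∂L/∂φ = 0, the Euler-Lagrange equation
    d/dθ(∂L/∂φ') − ∂L/∂φ = 0
reduces to d/dθ(∂L/∂φ') = 0, i.e. the momentum conjugate to φ is conserved:
    3 sin^2(θ) φ' / sqrt(1 + sin^2(θ) φ'^2) = C.
The overall factor of 3 is constant, so dividing through gives Clairaut's relation sin^2(θ) φ' / sqrt(1 + sin^2(θ) φ'^2) = C' (with C' = C/3). Solving for φ' and integrating gives the great-circle family
    cot(θ) = A cos(φ − φ_0),
i.e. the intersection of the sphere with a plane through the origin. The two constants A and φ_0 (equivalently C and one phase) are fixed by the two endpoint conditions.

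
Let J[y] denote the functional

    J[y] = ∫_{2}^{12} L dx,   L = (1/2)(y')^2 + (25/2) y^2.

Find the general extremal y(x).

The Lagrangian is L = (1/2)(y')^2 + (25/2) y^2.
∂L/∂y = 25y.
∂L/∂y' = y'.
The Euler-Lagrange equation d/dx(∂L/∂y') − ∂L/∂y = 0 becomes:
    y'' - 25 y = 0
General solution: y(x) = A e^(5x) + B e^(-5x), where A and B are arbitrary constants fixed by the endpoint conditions.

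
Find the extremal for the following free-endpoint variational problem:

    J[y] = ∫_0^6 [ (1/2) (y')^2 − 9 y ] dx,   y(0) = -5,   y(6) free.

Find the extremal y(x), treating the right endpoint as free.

The Lagrangian L = (1/2) (y')^2 − 9 y gives
    ∂L/∂y = −9,   ∂L/∂y' = y'.
Euler-Lagrange: d/dx(y') − (−9) = 0, i.e. y'' + 9 = 0, so
    y(x) = −(9/2) x^2 + C1 x + C2.
Fixed left endpoint y(0) = -5 ⇒ C2 = -5.
The right endpoint x = 6 is free, so the natural (transversality) condition is ∂L/∂y' |_{x=6} = 0, i.e. y'(6) = 0.
Compute y'(x) = −9 x + C1, so y'(6) = −54 + C1 = 0 ⇒ C1 = 54.
Therefore the extremal is
    y(x) = −(9/2) x^2 + 54 x − 5.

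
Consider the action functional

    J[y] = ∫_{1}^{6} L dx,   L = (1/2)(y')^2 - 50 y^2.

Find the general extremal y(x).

The Lagrangian is L = (1/2)(y')^2 - 50 y^2.
∂L/∂y = -100y.
∂L/∂y' = y'.
The Euler-Lagrange equation d/dx(∂L/∂y') − ∂L/∂y = 0 becomes:
    y'' + 100 y = 0
General solution: y(x) = A sin(10x) + B cos(10x), where A and B are arbitrary constants fixed by the endpoint conditions.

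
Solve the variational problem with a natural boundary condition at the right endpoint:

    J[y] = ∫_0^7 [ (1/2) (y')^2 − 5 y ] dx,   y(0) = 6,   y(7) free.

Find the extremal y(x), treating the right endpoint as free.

The Lagrangian L = (1/2) (y')^2 − 5 y gives
    ∂L/∂y = −5,   ∂L/∂y' = y'.
Euler-Lagrange: d/dx(y') − (−5) = 0, i.e. y'' + 5 = 0, so
    y(x) = −(5/2) x^2 + C1 x + C2.
Fixed left endpoint y(0) = 6 ⇒ C2 = 6.
The right endpoint x = 7 is free, so the natural (transversality) condition is ∂L/∂y' |_{x=7} = 0, i.e. y'(7) = 0.
Compute y'(x) = −5 x + C1, so y'(7) = −35 + C1 = 0 ⇒ C1 = 35.
Therefore the extremal is
    y(x) = −(5/2) x^2 + 35 x + 6.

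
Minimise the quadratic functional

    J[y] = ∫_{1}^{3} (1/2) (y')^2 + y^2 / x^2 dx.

The Lagrangian is L = (1/2) (y')^2 + y^2 / x^2.
Compute ∂L/∂y = 2y/x^2, ∂L/∂y' = y'.
The Euler-Lagrange equation d/dx(∂L/∂y') − ∂L/∂y = 0 reduces to
    y'' − 2/x^2 · y = 0  (x > 0).
Its general solution is
    y(x) = A x^2 + B / x,
with A, B fixed by the endpoint conditions.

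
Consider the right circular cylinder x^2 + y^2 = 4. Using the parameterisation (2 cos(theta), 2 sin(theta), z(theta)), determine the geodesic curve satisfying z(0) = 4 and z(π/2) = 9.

Parameterise the cylinder of radius R = 2 as
    r(θ) = (2 cos θ, 2 sin θ, z(θ)).
The arc-length element is
    ds = sqrt(4 + (dz/dθ)^2) dθ,
so the Lagrangian is L = sqrt(4 + z'^2).
L depends on z' only, not on z or θ, so ∂L/∂z = 0 and
    ∂L/∂z' = z' / sqrt(4 + z'^2).
The Euler-Lagrange equation gives
    d/dθ( z' / sqrt(4 + z'^2) ) = 0,
so z' is constant. Integrating once:
    z(θ) = a θ + b,
a helix on the cylinder (a straight line when the cylinder is unrolled). The constants a, b are determined by the endpoint conditions.
With endpoint conditions z(0) = 4 and z(π/2) = 9: from z(0) = b we get b = 4, and a·π/2 + 4 = 9 gives a = 10/π, so
    z(θ) = (10/π) θ + 4.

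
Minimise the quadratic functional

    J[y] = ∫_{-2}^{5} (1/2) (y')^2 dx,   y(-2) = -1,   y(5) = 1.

The Lagrangian is L = (1/2) (y')^2.
Compute ∂L/∂y = 0, ∂L/∂y' = y'.
The Euler-Lagrange equation d/dx(∂L/∂y') − ∂L/∂y = 0 reduces to
    y'' = 0.
Its general solution is
    y(x) = A x + B,
with A, B fixed by the endpoint conditions.
Applying the endpoint conditions y(-2) = -1 and y(5) = 1: solve A·-2 + B = -1 and A·5 + B = 1. Subtracting gives A(5 − -2) = 1 − -1, so A = 2/7, and B = -1 − A·-2 = -3/7. Therefore
    y(x) = (2/7) x - 3/7.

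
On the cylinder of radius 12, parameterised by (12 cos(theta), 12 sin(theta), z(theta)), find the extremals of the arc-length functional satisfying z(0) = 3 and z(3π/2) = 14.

Parameterise the cylinder of radius R = 12 as
    r(θ) = (12 cos θ, 12 sin θ, z(θ)).
The arc-length element is
    ds = sqrt(144 + (dz/dθ)^2) dθ,
so the Lagrangian is L = sqrt(144 + z'^2).
L depends on z' only, not on z or θ, so ∂L/∂z = 0 and
    ∂L/∂z' = z' / sqrt(144 + z'^2).
The Euler-Lagrange equation gives
    d/dθ( z' / sqrt(144 + z'^2) ) = 0,
so z' is constant. Integrating once:
    z(θ) = a θ + b,
a helix on the cylinder (a straight line when the cylinder is unrolled). The constants a, b are determined by the endpoint conditions.
With endpoint conditions z(0) = 3 and z(3π/2) = 14: from z(0) = b we get b = 3, and a·3π/2 + 3 = 14 gives a = 22/(3π), so
    z(θ) = (22/(3π)) θ + 3.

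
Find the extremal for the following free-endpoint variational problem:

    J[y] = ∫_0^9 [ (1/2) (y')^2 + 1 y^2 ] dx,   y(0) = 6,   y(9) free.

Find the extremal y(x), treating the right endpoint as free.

The Lagrangian L = (1/2) (y')^2 + 1 y^2 gives
    ∂L/∂y = 2 y,   ∂L/∂y' = y'.
Euler-Lagrange: y'' − 2 y = 0.
With k = sqrt(2), the general solution is
    y(x) = A cosh(sqrt(2) x) + B sinh(sqrt(2) x).
Fixed left endpoint y(0) = 6 ⇒ A = 6.
The right endpoint x = 9 is free, so the natural (transversality) condition is ∂L/∂y' |_{x=9} = 0, i.e. y'(9) = 0.
Compute y'(x) = A k sinh(k x) + B k cosh(k x), so
    y'(9) = A k sinh(k·9) + B k cosh(k·9) = 0
    ⇒ B = −A tanh(k·9) = − 6 tanh(sqrt(2)·9).
Therefore the extremal is
    y(x) = 6 cosh(sqrt(2) x) − 6 tanh(sqrt(2)·9) sinh(sqrt(2) x).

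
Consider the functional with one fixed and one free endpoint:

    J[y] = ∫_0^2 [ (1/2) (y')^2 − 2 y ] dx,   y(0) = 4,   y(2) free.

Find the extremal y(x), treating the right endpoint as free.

The Lagrangian L = (1/2) (y')^2 − 2 y gives
    ∂L/∂y = −2,   ∂L/∂y' = y'.
Euler-Lagrange: d/dx(y') − (−2) = 0, i.e. y'' + 2 = 0, so
    y(x) = −(2/2) x^2 + C1 x + C2.
Fixed left endpoint y(0) = 4 ⇒ C2 = 4.
The right endpoint x = 2 is free, so the natural (transversality) condition is ∂L/∂y' |_{x=2} = 0, i.e. y'(2) = 0.
Compute y'(x) = −2 x + C1, so y'(2) = −4 + C1 = 0 ⇒ C1 = 4.
Therefore the extremal is
    y(x) = −x^2 + 4 x + 4.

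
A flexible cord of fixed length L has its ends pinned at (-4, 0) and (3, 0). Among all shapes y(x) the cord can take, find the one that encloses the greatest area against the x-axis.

Set up the augmented Lagrangian using a multiplier λ for the length constraint:
    F(y, y') = y − λ sqrt(1 + y'^2).
F has no explicit x dependence, so the Beltrami identity yields a first integral
    F − y' ∂F/∂y' = C.
Compute ∂F/∂y' = −λ y' / sqrt(1 + y'^2). Then
    y − λ sqrt(1 + y'^2) + λ y'^2 / sqrt(1 + y'^2) = C
    ⇒  y − λ / sqrt(1 + y'^2) = C.
Solving for y' and integrating gives
    (x − a)^2 + (y − b)^2 = λ^2,
a circular arc of radius λ. The constants a, b are determined by the endpoint conditions y(-4) = y(3) = 0, and λ is fixed implicitly by the length constraint
    ∫_{-4}^{3} sqrt(1 + y'^2) dx = L.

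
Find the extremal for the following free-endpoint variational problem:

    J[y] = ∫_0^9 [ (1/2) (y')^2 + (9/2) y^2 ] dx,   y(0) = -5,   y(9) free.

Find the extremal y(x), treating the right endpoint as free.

The Lagrangian L = (1/2) (y')^2 + (9/2) y^2 gives
    ∂L/∂y = 9 y,   ∂L/∂y' = y'.
Euler-Lagrange: y'' − 9 y = 0.
With k = 3, the general solution is
    y(x) = A cosh(3 x) + B sinh(3 x).
Fixed left endpoint y(0) = -5 ⇒ A = -5.
The right endpoint x = 9 is free, so the natural (transversality) condition is ∂L/∂y' |_{x=9} = 0, i.e. y'(9) = 0.
Compute y'(x) = A k sinh(k x) + B k cosh(k x), so
    y'(9) = A k sinh(k·9) + B k cosh(k·9) = 0
    ⇒ B = −A tanh(k·9) = 5 tanh(3·9).
Therefore the extremal is
    y(x) = −5 cosh(3 x) + 5 tanh(3·9) sinh(3 x).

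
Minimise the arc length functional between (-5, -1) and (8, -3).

Arc-length functional: J[y] = ∫ sqrt(1 + (y')^2) dx.
Lagrangian L = sqrt(1 + (y')^2) has no explicit y dependence, so ∂L/∂y = 0 and the Euler-Lagrange equation gives
    d/dx( y' / sqrt(1 + (y')^2) ) = 0  ⇒  y' / sqrt(1 + (y')^2) = const.
Hence y' is constant, so y(x) is affine.
Fitting the endpoints (-5, -1) and (8, -3):
    slope m = ((-3) − (-1)) / (8 − (-5)) = -2/13,
    intercept c = (-1) − m·(-5) = -23/13.
Extremal: y(x) = (-2/13) x - 23/13.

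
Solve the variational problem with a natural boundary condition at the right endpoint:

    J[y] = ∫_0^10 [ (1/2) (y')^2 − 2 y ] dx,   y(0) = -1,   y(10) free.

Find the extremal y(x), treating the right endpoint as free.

The Lagrangian L = (1/2) (y')^2 − 2 y gives
    ∂L/∂y = −2,   ∂L/∂y' = y'.
Euler-Lagrange: d/dx(y') − (−2) = 0, i.e. y'' + 2 = 0, so
    y(x) = −(2/2) x^2 + C1 x + C2.
Fixed left endpoint y(0) = -1 ⇒ C2 = -1.
The right endpoint x = 10 is free, so the natural (transversality) condition is ∂L/∂y' |_{x=10} = 0, i.e. y'(10) = 0.
Compute y'(x) = −2 x + C1, so y'(10) = −20 + C1 = 0 ⇒ C1 = 20.
Therefore the extremal is
    y(x) = −x^2 + 20 x − 1.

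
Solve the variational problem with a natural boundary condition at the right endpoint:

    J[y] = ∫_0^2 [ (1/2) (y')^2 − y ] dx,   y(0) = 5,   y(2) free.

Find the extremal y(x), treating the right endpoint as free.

The Lagrangian L = (1/2) (y')^2 − y gives
    ∂L/∂y = −1,   ∂L/∂y' = y'.
Euler-Lagrange: d/dx(y') − (−1) = 0, i.e. y'' + 1 = 0, so
    y(x) = −(1/2) x^2 + C1 x + C2.
Fixed left endpoint y(0) = 5 ⇒ C2 = 5.
The right endpoint x = 2 is free, so the natural (transversality) condition is ∂L/∂y' |_{x=2} = 0, i.e. y'(2) = 0.
Compute y'(x) = −1 x + C1, so y'(2) = −2 + C1 = 0 ⇒ C1 = 2.
Therefore the extremal is
    y(x) = −x^2/2 + 2 x + 5.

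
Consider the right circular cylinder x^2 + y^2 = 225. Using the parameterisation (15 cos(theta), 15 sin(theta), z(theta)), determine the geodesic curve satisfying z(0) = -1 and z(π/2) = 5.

Parameterise the cylinder of radius R = 15 as
    r(θ) = (15 cos θ, 15 sin θ, z(θ)).
The arc-length element is
    ds = sqrt(225 + (dz/dθ)^2) dθ,
so the Lagrangian is L = sqrt(225 + z'^2).
L depends on z' only, not on z or θ, so ∂L/∂z = 0 and
    ∂L/∂z' = z' / sqrt(225 + z'^2).
The Euler-Lagrange equation gives
    d/dθ( z' / sqrt(225 + z'^2) ) = 0,
so z' is constant. Integrating once:
    z(θ) = a θ + b,
a helix on the cylinder (a straight line when the cylinder is unrolled). The constants a, b are determined by the endpoint conditions.
With endpoint conditions z(0) = -1 and z(π/2) = 5: from z(0) = b we get b = -1, and a·π/2 + -1 = 5 gives a = 12/π, so
    z(θ) = (12/π) θ − 1.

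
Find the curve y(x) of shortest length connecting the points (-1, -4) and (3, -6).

Arc-length functional: J[y] = ∫ sqrt(1 + (y')^2) dx.
Lagrangian L = sqrt(1 + (y')^2) has no explicit y dependence, so ∂L/∂y = 0 and the Euler-Lagrange equation gives
    d/dx( y' / sqrt(1 + (y')^2) ) = 0  ⇒  y' / sqrt(1 + (y')^2) = const.
Hence y' is constant, so y(x) is affine.
Fitting the endpoints (-1, -4) and (3, -6):
    slope m = ((-6) − (-4)) / (3 − (-1)) = -1/2,
    intercept c = (-4) − m·(-1) = -9/2.
Extremal: y(x) = (-1/2) x - 9/2.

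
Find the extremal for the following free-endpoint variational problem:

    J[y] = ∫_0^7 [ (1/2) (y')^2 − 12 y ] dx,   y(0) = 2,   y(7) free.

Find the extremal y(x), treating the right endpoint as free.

The Lagrangian L = (1/2) (y')^2 − 12 y gives
    ∂L/∂y = −12,   ∂L/∂y' = y'.
Euler-Lagrange: d/dx(y') − (−12) = 0, i.e. y'' + 12 = 0, so
    y(x) = −(12/2) x^2 + C1 x + C2.
Fixed left endpoint y(0) = 2 ⇒ C2 = 2.
The right endpoint x = 7 is free, so the natural (transversality) condition is ∂L/∂y' |_{x=7} = 0, i.e. y'(7) = 0.
Compute y'(x) = −12 x + C1, so y'(7) = −84 + C1 = 0 ⇒ C1 = 84.
Therefore the extremal is
    y(x) = −6 x^2 + 84 x + 2.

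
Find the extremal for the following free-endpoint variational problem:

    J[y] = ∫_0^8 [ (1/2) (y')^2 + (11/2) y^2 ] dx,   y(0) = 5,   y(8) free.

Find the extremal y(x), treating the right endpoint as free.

The Lagrangian L = (1/2) (y')^2 + (11/2) y^2 gives
    ∂L/∂y = 11 y,   ∂L/∂y' = y'.
Euler-Lagrange: y'' − 11 y = 0.
With k = sqrt(11), the general solution is
    y(x) = A cosh(sqrt(11) x) + B sinh(sqrt(11) x).
Fixed left endpoint y(0) = 5 ⇒ A = 5.
The right endpoint x = 8 is free, so the natural (transversality) condition is ∂L/∂y' |_{x=8} = 0, i.e. y'(8) = 0.
Compute y'(x) = A k sinh(k x) + B k cosh(k x), so
    y'(8) = A k sinh(k·8) + B k cosh(k·8) = 0
    ⇒ B = −A tanh(k·8) = − 5 tanh(sqrt(11)·8).
Therefore the extremal is
    y(x) = 5 cosh(sqrt(11) x) − 5 tanh(sqrt(11)·8) sinh(sqrt(11) x).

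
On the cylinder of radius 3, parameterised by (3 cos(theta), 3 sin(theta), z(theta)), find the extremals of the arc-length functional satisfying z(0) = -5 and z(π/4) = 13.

Parameterise the cylinder of radius R = 3 as
    r(θ) = (3 cos θ, 3 sin θ, z(θ)).
The arc-length element is
    ds = sqrt(9 + (dz/dθ)^2) dθ,
so the Lagrangian is L = sqrt(9 + z'^2).
L depends on z' only, not on z or θ, so ∂L/∂z = 0 and
    ∂L/∂z' = z' / sqrt(9 + z'^2).
The Euler-Lagrange equation gives
    d/dθ( z' / sqrt(9 + z'^2) ) = 0,
so z' is constant. Integrating once:
    z(θ) = a θ + b,
a helix on the cylinder (a straight line when the cylinder is unrolled). The constants a, b are determined by the endpoint conditions.
With endpoint conditions z(0) = -5 and z(π/4) = 13: from z(0) = b we get b = -5, and a·π/4 + -5 = 13 gives a = 72/π, so
    z(θ) = (72/π) θ − 5.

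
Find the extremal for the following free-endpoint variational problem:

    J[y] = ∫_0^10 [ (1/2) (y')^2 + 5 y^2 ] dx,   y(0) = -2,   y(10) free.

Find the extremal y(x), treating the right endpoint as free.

The Lagrangian L = (1/2) (y')^2 + 5 y^2 gives
    ∂L/∂y = 10 y,   ∂L/∂y' = y'.
Euler-Lagrange: y'' − 10 y = 0.
With k = sqrt(10), the general solution is
    y(x) = A cosh(sqrt(10) x) + B sinh(sqrt(10) x).
Fixed left endpoint y(0) = -2 ⇒ A = -2.
The right endpoint x = 10 is free, so the natural (transversality) condition is ∂L/∂y' |_{x=10} = 0, i.e. y'(10) = 0.
Compute y'(x) = A k sinh(k x) + B k cosh(k x), so
    y'(10) = A k sinh(k·10) + B k cosh(k·10) = 0
    ⇒ B = −A tanh(k·10) = 2 tanh(sqrt(10)·10).
Therefore the extremal is
    y(x) = −2 cosh(sqrt(10) x) + 2 tanh(sqrt(10)·10) sinh(sqrt(10) x).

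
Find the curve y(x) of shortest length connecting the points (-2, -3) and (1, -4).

Arc-length functional: J[y] = ∫ sqrt(1 + (y')^2) dx.
Lagrangian L = sqrt(1 + (y')^2) has no explicit y dependence, so ∂L/∂y = 0 and the Euler-Lagrange equation gives
    d/dx( y' / sqrt(1 + (y')^2) ) = 0  ⇒  y' / sqrt(1 + (y')^2) = const.
Hence y' is constant, so y(x) is affine.
Fitting the endpoints (-2, -3) and (1, -4):
    slope m = ((-4) − (-3)) / (1 − (-2)) = -1/3,
    intercept c = (-3) − m·(-2) = -11/3.
Extremal: y(x) = (-1/3) x - 11/3.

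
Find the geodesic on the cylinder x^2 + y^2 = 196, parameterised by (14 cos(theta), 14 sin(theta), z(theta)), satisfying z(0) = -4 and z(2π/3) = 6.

Parameterise the cylinder of radius R = 14 as
    r(θ) = (14 cos θ, 14 sin θ, z(θ)).
The arc-length element is
    ds = sqrt(196 + (dz/dθ)^2) dθ,
so the Lagrangian is L = sqrt(196 + z'^2).
L depends on z' only, not on z or θ, so ∂L/∂z = 0 and
    ∂L/∂z' = z' / sqrt(196 + z'^2).
The Euler-Lagrange equation gives
    d/dθ( z' / sqrt(196 + z'^2) ) = 0,
so z' is constant. Integrating once:
    z(θ) = a θ + b,
a helix on the cylinder (a straight line when the cylinder is unrolled). The constants a, b are determined by the endpoint conditions.
With endpoint conditions z(0) = -4 and z(2π/3) = 6: from z(0) = b we get b = -4, and a·2π/3 + -4 = 6 gives a = 15/π, so
    z(θ) = (15/π) θ − 4.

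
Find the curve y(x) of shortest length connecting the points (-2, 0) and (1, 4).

Arc-length functional: J[y] = ∫ sqrt(1 + (y')^2) dx.
Lagrangian L = sqrt(1 + (y')^2) has no explicit y dependence, so ∂L/∂y = 0 and the Euler-Lagrange equation gives
    d/dx( y' / sqrt(1 + (y')^2) ) = 0  ⇒  y' / sqrt(1 + (y')^2) = const.
Hence y' is constant, so y(x) is affine.
Fitting the endpoints (-2, 0) and (1, 4):
    slope m = (4 − 0) / (1 − (-2)) = 4/3,
    intercept c = 0 − m·(-2) = 8/3.
Extremal: y(x) = (4/3) x + 8/3.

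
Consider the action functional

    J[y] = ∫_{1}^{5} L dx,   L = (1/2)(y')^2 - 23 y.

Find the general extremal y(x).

The Lagrangian is L = (1/2)(y')^2 - 23 y.
∂L/∂y = -23.
∂L/∂y' = y'.
The Euler-Lagrange equation d/dx(∂L/∂y') − ∂L/∂y = 0 becomes:
    y'' + 23 = 0
General solution: y(x) = -(23/2) x^2 + A x + B, where A and B are arbitrary constants fixed by the endpoint conditions.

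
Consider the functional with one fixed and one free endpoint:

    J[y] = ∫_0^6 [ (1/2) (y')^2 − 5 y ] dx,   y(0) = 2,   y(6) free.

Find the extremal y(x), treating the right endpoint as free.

The Lagrangian L = (1/2) (y')^2 − 5 y gives
    ∂L/∂y = −5,   ∂L/∂y' = y'.
Euler-Lagrange: d/dx(y') − (−5) = 0, i.e. y'' + 5 = 0, so
    y(x) = −(5/2) x^2 + C1 x + C2.
Fixed left endpoint y(0) = 2 ⇒ C2 = 2.
The right endpoint x = 6 is free, so the natural (transversality) condition is ∂L/∂y' |_{x=6} = 0, i.e. y'(6) = 0.
Compute y'(x) = −5 x + C1, so y'(6) = −30 + C1 = 0 ⇒ C1 = 30.
Therefore the extremal is
    y(x) = −(5/2) x^2 + 30 x + 2.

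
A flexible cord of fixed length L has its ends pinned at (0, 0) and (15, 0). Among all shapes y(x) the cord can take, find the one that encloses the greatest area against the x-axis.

Set up the augmented Lagrangian using a multiplier λ for the length constraint:
    F(y, y') = y − λ sqrt(1 + y'^2).
F has no explicit x dependence, so the Beltrami identity yields a first integral
    F − y' ∂F/∂y' = C.
Compute ∂F/∂y' = −λ y' / sqrt(1 + y'^2). Then
    y − λ sqrt(1 + y'^2) + λ y'^2 / sqrt(1 + y'^2) = C
    ⇒  y − λ / sqrt(1 + y'^2) = C.
Solving for y' and integrating gives
    (x − a)^2 + (y − b)^2 = λ^2,
a circular arc of radius λ. The constants a, b are determined by the endpoint conditions y(0) = y(15) = 0, and λ is fixed implicitly by the length constraint
    ∫_{0}^{15} sqrt(1 + y'^2) dx = L.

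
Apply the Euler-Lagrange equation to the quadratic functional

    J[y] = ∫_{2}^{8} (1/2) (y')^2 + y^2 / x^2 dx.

The Lagrangian is L = (1/2) (y')^2 + y^2 / x^2.
Compute ∂L/∂y = 2y/x^2, ∂L/∂y' = y'.
The Euler-Lagrange equation d/dx(∂L/∂y') − ∂L/∂y = 0 reduces to
    y'' − 2/x^2 · y = 0  (x > 0).
Its general solution is
    y(x) = A x^2 + B / x,
with A, B fixed by the endpoint conditions.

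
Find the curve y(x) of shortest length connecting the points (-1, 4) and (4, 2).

Arc-length functional: J[y] = ∫ sqrt(1 + (y')^2) dx.
Lagrangian L = sqrt(1 + (y')^2) has no explicit y dependence, so ∂L/∂y = 0 and the Euler-Lagrange equation gives
    d/dx( y' / sqrt(1 + (y')^2) ) = 0  ⇒  y' / sqrt(1 + (y')^2) = const.
Hence y' is constant, so y(x) is affine.
Fitting the endpoints (-1, 4) and (4, 2):
    slope m = (2 − 4) / (4 − (-1)) = -2/5,
    intercept c = 4 − m·(-1) = 18/5.
Extremal: y(x) = (-2/5) x + 18/5.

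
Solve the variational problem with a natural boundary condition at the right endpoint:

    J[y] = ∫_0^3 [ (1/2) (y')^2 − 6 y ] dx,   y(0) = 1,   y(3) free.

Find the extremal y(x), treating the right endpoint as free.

The Lagrangian L = (1/2) (y')^2 − 6 y gives
    ∂L/∂y = −6,   ∂L/∂y' = y'.
Euler-Lagrange: d/dx(y') − (−6) = 0, i.e. y'' + 6 = 0, so
    y(x) = −(6/2) x^2 + C1 x + C2.
Fixed left endpoint y(0) = 1 ⇒ C2 = 1.
The right endpoint x = 3 is free, so the natural (transversality) condition is ∂L/∂y' |_{x=3} = 0, i.e. y'(3) = 0.
Compute y'(x) = −6 x + C1, so y'(3) = −18 + C1 = 0 ⇒ C1 = 18.
Therefore the extremal is
    y(x) = −3 x^2 + 18 x + 1.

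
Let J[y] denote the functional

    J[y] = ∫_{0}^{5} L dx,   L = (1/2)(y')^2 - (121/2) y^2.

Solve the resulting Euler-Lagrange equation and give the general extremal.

The Lagrangian is L = (1/2)(y')^2 - (121/2) y^2.
∂L/∂y = -121y.
∂L/∂y' = y'.
The Euler-Lagrange equation d/dx(∂L/∂y') − ∂L/∂y = 0 becomes:
    y'' + 121 y = 0
General solution: y(x) = A sin(11x) + B cos(11x), where A and B are arbitrary constants fixed by the endpoint conditions.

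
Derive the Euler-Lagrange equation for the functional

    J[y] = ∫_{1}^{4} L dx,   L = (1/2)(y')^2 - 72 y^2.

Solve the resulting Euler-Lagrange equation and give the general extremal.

The Lagrangian is L = (1/2)(y')^2 - 72 y^2.
∂L/∂y = -144y.
∂L/∂y' = y'.
The Euler-Lagrange equation d/dx(∂L/∂y') − ∂L/∂y = 0 becomes:
    y'' + 144 y = 0
General solution: y(x) = A sin(12x) + B cos(12x), where A and B are arbitrary constants fixed by the endpoint conditions.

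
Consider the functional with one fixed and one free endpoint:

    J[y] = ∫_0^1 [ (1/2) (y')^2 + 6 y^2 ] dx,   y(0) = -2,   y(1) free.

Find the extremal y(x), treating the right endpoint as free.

The Lagrangian L = (1/2) (y')^2 + 6 y^2 gives
    ∂L/∂y = 12 y,   ∂L/∂y' = y'.
Euler-Lagrange: y'' − 12 y = 0.
With k = sqrt(12), the general solution is
    y(x) = A cosh(sqrt(12) x) + B sinh(sqrt(12) x).
Fixed left endpoint y(0) = -2 ⇒ A = -2.
The right endpoint x = 1 is free, so the natural (transversality) condition is ∂L/∂y' |_{x=1} = 0, i.e. y'(1) = 0.
Compute y'(x) = A k sinh(k x) + B k cosh(k x), so
    y'(1) = A k sinh(k·1) + B k cosh(k·1) = 0
    ⇒ B = −A tanh(k·1) = 2 tanh(sqrt(12)·1).
Therefore the extremal is
    y(x) = −2 cosh(sqrt(12) x) + 2 tanh(sqrt(12)·1) sinh(sqrt(12) x).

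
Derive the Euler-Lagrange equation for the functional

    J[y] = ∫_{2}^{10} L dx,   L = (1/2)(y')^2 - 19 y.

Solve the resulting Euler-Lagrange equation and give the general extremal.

The Lagrangian is L = (1/2)(y')^2 - 19 y.
∂L/∂y = -19.
∂L/∂y' = y'.
The Euler-Lagrange equation d/dx(∂L/∂y') − ∂L/∂y = 0 becomes:
    y'' + 19 = 0
General solution: y(x) = -(19/2) x^2 + A x + B, where A and B are arbitrary constants fixed by the endpoint conditions.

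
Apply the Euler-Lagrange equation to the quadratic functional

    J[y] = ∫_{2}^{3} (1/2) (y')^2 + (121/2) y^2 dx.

The Lagrangian is L = (1/2) (y')^2 + (121/2) y^2.
Compute ∂L/∂y = 121y, ∂L/∂y' = y'.
The Euler-Lagrange equation d/dx(∂L/∂y') − ∂L/∂y = 0 reduces to
    y'' − 121 y = 0.
Its general solution is
    y(x) = A e^(11x) + B e^(−11x),
with A, B fixed by the endpoint conditions.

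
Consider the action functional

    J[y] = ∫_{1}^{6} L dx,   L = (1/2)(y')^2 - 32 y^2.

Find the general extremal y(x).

The Lagrangian is L = (1/2)(y')^2 - 32 y^2.
∂L/∂y = -64y.
∂L/∂y' = y'.
The Euler-Lagrange equation d/dx(∂L/∂y') − ∂L/∂y = 0 becomes:
    y'' + 64 y = 0
General solution: y(x) = A sin(8x) + B cos(8x), where A and B are arbitrary constants fixed by the endpoint conditions.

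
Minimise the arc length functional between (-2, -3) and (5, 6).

Arc-length functional: J[y] = ∫ sqrt(1 + (y')^2) dx.
Lagrangian L = sqrt(1 + (y')^2) has no explicit y dependence, so ∂L/∂y = 0 and the Euler-Lagrange equation gives
    d/dx( y' / sqrt(1 + (y')^2) ) = 0  ⇒  y' / sqrt(1 + (y')^2) = const.
Hence y' is constant, so y(x) is affine.
Fitting the endpoints (-2, -3) and (5, 6):
    slope m = (6 − (-3)) / (5 − (-2)) = 9/7,
    intercept c = (-3) − m·(-2) = -3/7.
Extremal: y(x) = (9/7) x - 3/7.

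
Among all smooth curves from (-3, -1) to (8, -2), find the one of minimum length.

Arc-length functional: J[y] = ∫ sqrt(1 + (y')^2) dx.
Lagrangian L = sqrt(1 + (y')^2) has no explicit y dependence, so ∂L/∂y = 0 and the Euler-Lagrange equation gives
    d/dx( y' / sqrt(1 + (y')^2) ) = 0  ⇒  y' / sqrt(1 + (y')^2) = const.
Hence y' is constant, so y(x) is affine.
Fitting the endpoints (-3, -1) and (8, -2):
    slope m = ((-2) − (-1)) / (8 − (-3)) = -1/11,
    intercept c = (-1) − m·(-3) = -14/11.
Extremal: y(x) = (-1/11) x - 14/11.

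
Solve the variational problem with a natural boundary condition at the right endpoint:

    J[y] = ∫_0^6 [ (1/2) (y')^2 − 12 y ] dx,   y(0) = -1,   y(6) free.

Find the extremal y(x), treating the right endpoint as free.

The Lagrangian L = (1/2) (y')^2 − 12 y gives
    ∂L/∂y = −12,   ∂L/∂y' = y'.
Euler-Lagrange: d/dx(y') − (−12) = 0, i.e. y'' + 12 = 0, so
    y(x) = −(12/2) x^2 + C1 x + C2.
Fixed left endpoint y(0) = -1 ⇒ C2 = -1.
The right endpoint x = 6 is free, so the natural (transversality) condition is ∂L/∂y' |_{x=6} = 0, i.e. y'(6) = 0.
Compute y'(x) = −12 x + C1, so y'(6) = −72 + C1 = 0 ⇒ C1 = 72.
Therefore the extremal is
    y(x) = −6 x^2 + 72 x − 1.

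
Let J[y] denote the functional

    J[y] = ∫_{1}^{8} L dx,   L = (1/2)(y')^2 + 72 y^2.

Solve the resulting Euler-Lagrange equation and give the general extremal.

The Lagrangian is L = (1/2)(y')^2 + 72 y^2.
∂L/∂y = 144y.
∂L/∂y' = y'.
The Euler-Lagrange equation d/dx(∂L/∂y') − ∂L/∂y = 0 becomes:
    y'' - 144 y = 0
General solution: y(x) = A e^(12x) + B e^(-12x), where A and B are arbitrary constants fixed by the endpoint conditions.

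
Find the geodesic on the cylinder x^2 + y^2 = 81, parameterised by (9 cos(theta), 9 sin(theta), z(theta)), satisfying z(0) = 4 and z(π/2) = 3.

Parameterise the cylinder of radius R = 9 as
    r(θ) = (9 cos θ, 9 sin θ, z(θ)).
The arc-length element is
    ds = sqrt(81 + (dz/dθ)^2) dθ,
so the Lagrangian is L = sqrt(81 + z'^2).
L depends on z' only, not on z or θ, so ∂L/∂z = 0 and
    ∂L/∂z' = z' / sqrt(81 + z'^2).
The Euler-Lagrange equation gives
    d/dθ( z' / sqrt(81 + z'^2) ) = 0,
so z' is constant. Integrating once:
    z(θ) = a θ + b,
a helix on the cylinder (a straight line when the cylinder is unrolled). The constants a, b are determined by the endpoint conditions.
With endpoint conditions z(0) = 4 and z(π/2) = 3: from z(0) = b we get b = 4, and a·π/2 + 4 = 3 gives a = -2/π, so
    z(θ) = (-2/π) θ + 4.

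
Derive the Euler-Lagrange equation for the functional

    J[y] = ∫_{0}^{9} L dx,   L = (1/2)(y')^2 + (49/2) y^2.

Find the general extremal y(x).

The Lagrangian is L = (1/2)(y')^2 + (49/2) y^2.
∂L/∂y = 49y.
∂L/∂y' = y'.
The Euler-Lagrange equation d/dx(∂L/∂y') − ∂L/∂y = 0 becomes:
    y'' - 49 y = 0
General solution: y(x) = A e^(7x) + B e^(-7x), where A and B are arbitrary constants fixed by the endpoint conditions.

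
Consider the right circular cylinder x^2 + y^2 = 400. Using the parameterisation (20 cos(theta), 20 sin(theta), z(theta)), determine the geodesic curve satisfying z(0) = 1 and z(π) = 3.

Parameterise the cylinder of radius R = 20 as
    r(θ) = (20 cos θ, 20 sin θ, z(θ)).
The arc-length element is
    ds = sqrt(400 + (dz/dθ)^2) dθ,
so the Lagrangian is L = sqrt(400 + z'^2).
L depends on z' only, not on z or θ, so ∂L/∂z = 0 and
    ∂L/∂z' = z' / sqrt(400 + z'^2).
The Euler-Lagrange equation gives
    d/dθ( z' / sqrt(400 + z'^2) ) = 0,
so z' is constant. Integrating once:
    z(θ) = a θ + b,
a helix on the cylinder (a straight line when the cylinder is unrolled). The constants a, b are determined by the endpoint conditions.
With endpoint conditions z(0) = 1 and z(π) = 3: from z(0) = b we get b = 1, and a·π + 1 = 3 gives a = 2/π, so
    z(θ) = (2/π) θ + 1.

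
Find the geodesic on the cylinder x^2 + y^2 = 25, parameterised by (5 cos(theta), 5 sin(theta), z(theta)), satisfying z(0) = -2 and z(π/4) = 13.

Parameterise the cylinder of radius R = 5 as
    r(θ) = (5 cos θ, 5 sin θ, z(θ)).
The arc-length element is
    ds = sqrt(25 + (dz/dθ)^2) dθ,
so the Lagrangian is L = sqrt(25 + z'^2).
L depends on z' only, not on z or θ, so ∂L/∂z = 0 and
    ∂L/∂z' = z' / sqrt(25 + z'^2).
The Euler-Lagrange equation gives
    d/dθ( z' / sqrt(25 + z'^2) ) = 0,
so z' is constant. Integrating once:
    z(θ) = a θ + b,
a helix on the cylinder (a straight line when the cylinder is unrolled). The constants a, b are determined by the endpoint conditions.
With endpoint conditions z(0) = -2 and z(π/4) = 13: from z(0) = b we get b = -2, and a·π/4 + -2 = 13 gives a = 60/π, so
    z(θ) = (60/π) θ − 2.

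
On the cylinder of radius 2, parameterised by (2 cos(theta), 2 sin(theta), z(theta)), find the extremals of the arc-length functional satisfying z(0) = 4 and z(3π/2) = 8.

Parameterise the cylinder of radius R = 2 as
    r(θ) = (2 cos θ, 2 sin θ, z(θ)).
The arc-length element is
    ds = sqrt(4 + (dz/dθ)^2) dθ,
so the Lagrangian is L = sqrt(4 + z'^2).
L depends on z' only, not on z or θ, so ∂L/∂z = 0 and
    ∂L/∂z' = z' / sqrt(4 + z'^2).
The Euler-Lagrange equation gives
    d/dθ( z' / sqrt(4 + z'^2) ) = 0,
so z' is constant. Integrating once:
    z(θ) = a θ + b,
a helix on the cylinder (a straight line when the cylinder is unrolled). The constants a, b are determined by the endpoint conditions.
With endpoint conditions z(0) = 4 and z(3π/2) = 8: from z(0) = b we get b = 4, and a·3π/2 + 4 = 8 gives a = 8/(3π), so
    z(θ) = (8/(3π)) θ + 4.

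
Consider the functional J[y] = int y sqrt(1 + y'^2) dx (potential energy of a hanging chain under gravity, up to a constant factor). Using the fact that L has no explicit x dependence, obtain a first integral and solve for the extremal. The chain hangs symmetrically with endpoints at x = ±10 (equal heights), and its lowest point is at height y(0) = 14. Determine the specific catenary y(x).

The Lagrangian L(y, y') = y sqrt(1 + y'^2) has no explicit x dependence, so the Beltrami identity applies:
    L − y' ∂L/∂y' = C.
Compute ∂L/∂y' = y · y' / sqrt(1 + y'^2). Then
    L − y' ∂L/∂y'
    = y sqrt(1 + y'^2) − y · y'^2 / sqrt(1 + y'^2)
    = y (1 + y'^2 − y'^2) / sqrt(1 + y'^2)
    = y / sqrt(1 + y'^2) = C.
Squaring gives y^2 = C^2 (1 + y'^2), i.e.
    y'^2 = y^2 / C^2 − 1.
Separating variables,
    dy / sqrt(y^2 − C^2) = dx / C,
and integrating gives arccosh(y / C) = (x − a)/C, so
    y(x) = C cosh((x − a)/C),
the catenary. The constants C and a are fixed by the two endpoint conditions (and, for the hanging-chain problem, the length constraint selects C).
Now fit the given data. The endpoints x = ±10 are symmetric at equal height, so the catenary is even about its minimum: a = 0 and y(x) = C cosh(x/C). The lowest point is y(0) = C cosh(0) = C, and we are told y(0) = 14, so C = 14. Therefore
    y(x) = 14 cosh(x/14),
and at the endpoints
    y(±10) = 14 cosh(10/14).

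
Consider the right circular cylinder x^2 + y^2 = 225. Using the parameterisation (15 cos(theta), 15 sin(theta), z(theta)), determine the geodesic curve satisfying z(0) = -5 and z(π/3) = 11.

Parameterise the cylinder of radius R = 15 as
    r(θ) = (15 cos θ, 15 sin θ, z(θ)).
The arc-length element is
    ds = sqrt(225 + (dz/dθ)^2) dθ,
so the Lagrangian is L = sqrt(225 + z'^2).
L depends on z' only, not on z or θ, so ∂L/∂z = 0 and
    ∂L/∂z' = z' / sqrt(225 + z'^2).
The Euler-Lagrange equation gives
    d/dθ( z' / sqrt(225 + z'^2) ) = 0,
so z' is constant. Integrating once:
    z(θ) = a θ + b,
a helix on the cylinder (a straight line when the cylinder is unrolled). The constants a, b are determined by the endpoint conditions.
With endpoint conditions z(0) = -5 and z(π/3) = 11: from z(0) = b we get b = -5, and a·π/3 + -5 = 11 gives a = 48/π, so
    z(θ) = (48/π) θ − 5.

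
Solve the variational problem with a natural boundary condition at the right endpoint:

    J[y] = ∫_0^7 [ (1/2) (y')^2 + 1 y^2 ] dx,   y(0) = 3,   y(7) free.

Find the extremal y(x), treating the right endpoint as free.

The Lagrangian L = (1/2) (y')^2 + 1 y^2 gives
    ∂L/∂y = 2 y,   ∂L/∂y' = y'.
Euler-Lagrange: y'' − 2 y = 0.
With k = sqrt(2), the general solution is
    y(x) = A cosh(sqrt(2) x) + B sinh(sqrt(2) x).
Fixed left endpoint y(0) = 3 ⇒ A = 3.
The right endpoint x = 7 is free, so the natural (transversality) condition is ∂L/∂y' |_{x=7} = 0, i.e. y'(7) = 0.
Compute y'(x) = A k sinh(k x) + B k cosh(k x), so
    y'(7) = A k sinh(k·7) + B k cosh(k·7) = 0
    ⇒ B = −A tanh(k·7) = − 3 tanh(sqrt(2)·7).
Therefore the extremal is
    y(x) = 3 cosh(sqrt(2) x) − 3 tanh(sqrt(2)·7) sinh(sqrt(2) x).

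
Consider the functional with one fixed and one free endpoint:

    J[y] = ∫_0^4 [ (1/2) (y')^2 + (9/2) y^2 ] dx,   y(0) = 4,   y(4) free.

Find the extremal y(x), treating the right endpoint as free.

The Lagrangian L = (1/2) (y')^2 + (9/2) y^2 gives
    ∂L/∂y = 9 y,   ∂L/∂y' = y'.
Euler-Lagrange: y'' − 9 y = 0.
With k = 3, the general solution is
    y(x) = A cosh(3 x) + B sinh(3 x).
Fixed left endpoint y(0) = 4 ⇒ A = 4.
The right endpoint x = 4 is free, so the natural (transversality) condition is ∂L/∂y' |_{x=4} = 0, i.e. y'(4) = 0.
Compute y'(x) = A k sinh(k x) + B k cosh(k x), so
    y'(4) = A k sinh(k·4) + B k cosh(k·4) = 0
    ⇒ B = −A tanh(k·4) = − 4 tanh(3·4).
Therefore the extremal is
    y(x) = 4 cosh(3 x) − 4 tanh(3·4) sinh(3 x).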